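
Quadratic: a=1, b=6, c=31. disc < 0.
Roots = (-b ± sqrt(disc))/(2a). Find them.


disc = 6^2 - 4*1*31 = 36 - 124 = -88
sqrt(|disc|) = sqrt(88) = 9.3808
Real part = -6/(2*1) = -3.0000
Imag part = 9.3808/(2*1) = 4.6904

-3.0000 ± 4.6904i


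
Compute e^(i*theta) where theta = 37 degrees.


cos(37°) = 0.7986
sin(37°) = 0.6018

e^(i*37°) = 0.7986 + 0.6018i


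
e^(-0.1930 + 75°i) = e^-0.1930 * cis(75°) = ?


e^-0.1930 = 0.8245
cos(75°) = 0.2588
sin(75°) = 0.9659
Real = 0.8245*0.2588 = 0.2134
Imag = 0.8245*0.9659 = 0.7964

0.2134 + 0.7964i


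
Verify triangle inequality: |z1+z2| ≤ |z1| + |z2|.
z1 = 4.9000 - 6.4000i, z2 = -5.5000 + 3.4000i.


|z1| = sqrt(4.9^2 + (-6.4)^2) = sqrt(64.97) = 8.0604
|z2| = sqrt((-5.5)^2 + 3.4^2) = sqrt(41.81) = 6.4661
z1+z2 = -0.6000 - 3.0000i
|z1+z2| = sqrt(9.36) = 3.0594
|z1|+|z2| = 8.0604 + 6.4661 = 14.5265

|z1+z2| = 3.0594 ≤ |z1|+|z2| = 14.5265 (verified)


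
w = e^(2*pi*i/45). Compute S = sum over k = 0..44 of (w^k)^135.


The roots are w_k = w^k with w = e^(2*pi*i/45), and (w^k)^135 = (w^135)^k.
So S = 1 + u + u^2 + ... + u^(44) with u = w^135.
135 = 3*45 + 0, so 135 is a multiple of 45 and u = (w^45)^3 = 1.
Every one of the 45 terms equals 1: S = 45

S = 45


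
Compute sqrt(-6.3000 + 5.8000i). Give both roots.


|z| = sqrt(39.69+33.64) = 8.5633
sqrt((|z|+a)/2) = sqrt((8.5633+(-6.3))/2) = sqrt(1.1316) = 1.0638
sqrt((|z|-a)/2) = sqrt((8.5633-(-6.3))/2) = sqrt(7.4316) = 2.7261

±(1.0638 + 2.7261i) i.e. 1.0638 + 2.7261i and -1.0638 - 2.7261i


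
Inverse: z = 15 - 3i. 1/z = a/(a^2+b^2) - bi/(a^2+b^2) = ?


|z|^2 = 225+9 = 234
1/z = (15 + 3i)/234

1/z = 0.0641 + 0.0128i


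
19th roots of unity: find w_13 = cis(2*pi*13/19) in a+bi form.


Angle = 360*13/19 = 246.3158°
a = cos(246.3158°) = -0.4017
b = sin(246.3158°) = -0.9158

-0.4017 - 0.9158i


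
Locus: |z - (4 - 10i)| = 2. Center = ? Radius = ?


|z - z0| = r is a circle with center z0 and radius r.
Center = (4, -10), radius = 2

Circle with center (4, -10) and radius 2


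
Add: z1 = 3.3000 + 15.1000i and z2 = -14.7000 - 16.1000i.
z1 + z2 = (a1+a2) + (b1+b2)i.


Real: 3.3 - 14.7 = -11.4
Imag: 15.1 - 16.1 = -1

-11.4000 - 1.0000i


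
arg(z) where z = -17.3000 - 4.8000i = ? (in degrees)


Re = -17.3, Im = -4.8
arg = atan2(-4.8, -17.3) = -164.4930 degrees

arg(z) = -164.4930 degrees


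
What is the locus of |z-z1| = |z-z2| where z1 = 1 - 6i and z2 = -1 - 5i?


Equal distances means the locus is the perpendicular bisector of z1 and z2.
Midpoint = ((1+(-1))/2, (-6+(-5))/2) = (0, -5.5000)

Perpendicular bisector through (0, -5.5000)


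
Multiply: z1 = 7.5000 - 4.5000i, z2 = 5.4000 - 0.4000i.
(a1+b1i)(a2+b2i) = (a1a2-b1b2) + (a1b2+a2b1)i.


Real = 7.5*5.4 - (-4.5)*(-0.4) = 40.5 - 1.8 = 38.7
Imag = 7.5*(-0.4) + 5.4*(-4.5) = -3 - (24.3) = -27.3

38.7000 - 27.3000i


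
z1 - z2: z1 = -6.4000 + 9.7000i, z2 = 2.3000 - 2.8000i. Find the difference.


Real: -6.4 - 2.3 = -8.7
Imag: 9.7 + 2.8 = 12.5

-8.7000 + 12.5000i


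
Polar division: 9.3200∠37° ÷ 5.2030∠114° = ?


r = 9.3200 / 5.2030 = 1.7913
theta = 37° - 114° = -77° = 283° (mod 360)

1.7913 cis(283°)


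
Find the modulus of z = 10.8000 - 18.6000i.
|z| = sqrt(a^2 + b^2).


|z| = sqrt(10.8^2 + (-18.6)^2) = sqrt(116.64 + 345.96) = sqrt(462.6) = 21.5081

|z| = 21.5081


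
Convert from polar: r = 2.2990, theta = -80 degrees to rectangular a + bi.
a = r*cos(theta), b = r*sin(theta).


a = 2.2990*cos(-80°) = 2.2990*0.17365 = 0.3992
b = 2.2990*sin(-80°) = 2.2990*(-0.9848) = -2.2641

0.3992 - 2.2641i


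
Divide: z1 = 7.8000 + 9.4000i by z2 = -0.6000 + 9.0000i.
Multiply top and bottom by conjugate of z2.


Conjugate of z2 = -0.6000 - 9.0000i
Numerator: (7.8000 + 9.4000i)(-0.6000 - 9.0000i) = 79.9200 - 75.8400i
Denominator: (-0.6)^2 + 9^2 = 81.36
Result = (79.9200 - 75.8400i)/81.36

0.9823 - 0.9322i


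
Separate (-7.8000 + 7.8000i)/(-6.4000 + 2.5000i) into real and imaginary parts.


Multiply by conjugate: (-7.8000 + 7.8000i)(-6.4000 - 2.5000i) / ((-6.4)^2 + 2.5^2)
Numerator real = -7.8*(-6.4) + 7.8*2.5 = 69.42
Numerator imag = 7.8*(-6.4) - (-7.8)*2.5 = -30.42
Denominator = 47.21
Re(z) = 69.42/47.21 = 1.4705
Im(z) = -30.42/47.21 = -0.6444

Re(z) = 1.4705, Im(z) = -0.6444


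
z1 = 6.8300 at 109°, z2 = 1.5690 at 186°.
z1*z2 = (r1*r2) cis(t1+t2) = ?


r = 6.8300 * 1.5690 = 10.7163
theta = 109° + 186° = 295° = 295° (mod 360)

10.7163 cis(295°)


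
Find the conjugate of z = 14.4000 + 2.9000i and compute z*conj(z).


z_bar = 14.4000 - 2.9000i
z*z_bar = 14.4^2 + 2.9^2 = 207.36 + 8.41 = 215.77

z_bar = 14.4000 - 2.9000i, z*z_bar = 215.77


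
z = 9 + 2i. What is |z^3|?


|z| = sqrt(81+4) = sqrt(85) = 9.2195
|z^3| = |z|^3 = (sqrt(85))^3 = 85*sqrt(85)

|z^3| = 85*sqrt(85) ≈ 783.6613


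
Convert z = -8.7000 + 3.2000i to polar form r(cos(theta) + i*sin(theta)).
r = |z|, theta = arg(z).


r = sqrt(75.69+10.24) = sqrt(85.93) = 9.2698
theta = atan2(3.2, -8.7) = 159.8057 degrees

r = 9.2698, theta = 159.8057 degrees


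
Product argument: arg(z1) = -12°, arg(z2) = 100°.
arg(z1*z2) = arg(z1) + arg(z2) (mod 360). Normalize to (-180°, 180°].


arg(z1*z2) = -12° + 100° = 88°
Normalized to (-180°, 180°]: 88°

88°


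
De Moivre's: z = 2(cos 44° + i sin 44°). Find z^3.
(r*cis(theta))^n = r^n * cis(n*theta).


r^3 = 2^3 = 8
n*theta = 3*44° = 132° = 132° (mod 360)
a = 8*cos(132°) = -5.3530
b = 8*sin(132°) = 5.9452

8 cis(132°) = -5.3530 + 5.9452i


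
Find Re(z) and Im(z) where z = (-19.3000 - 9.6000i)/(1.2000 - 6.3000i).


Multiply by conjugate: (-19.3000 - 9.6000i)(1.2000 + 6.3000i) / (1.2^2 + (-6.3)^2)
Numerator real = -19.3*1.2 - (9.6)*(-6.3) = 37.32
Numerator imag = -9.6*1.2 - (-19.3)*(-6.3) = -133.11
Denominator = 41.13
Re(z) = 37.32/41.13 = 0.9074
Im(z) = -133.11/41.13 = -3.2363

Re(z) = 0.9074, Im(z) = -3.2363


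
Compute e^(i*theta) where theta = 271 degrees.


cos(271°) = 0.0175
sin(271°) = -0.9998

e^(i*271°) = 0.0175 - 0.9998i


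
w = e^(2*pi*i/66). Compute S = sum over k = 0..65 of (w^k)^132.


The roots are w_k = w^k with w = e^(2*pi*i/66), and (w^k)^132 = (w^132)^k.
So S = 1 + u + u^2 + ... + u^(65) with u = w^132.
132 = 2*66 + 0, so 132 is a multiple of 66 and u = (w^66)^2 = 1.
Every one of the 66 terms equals 1: S = 66

S = 66


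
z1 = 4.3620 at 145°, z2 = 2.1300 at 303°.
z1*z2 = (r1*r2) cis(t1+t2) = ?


r = 4.3620 * 2.1300 = 9.2911
theta = 145° + 303° = 448° = 88° (mod 360)

9.2911 cis(88°)


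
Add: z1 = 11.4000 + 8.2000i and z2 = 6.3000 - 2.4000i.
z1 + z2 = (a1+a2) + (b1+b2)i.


Real: 11.4 + 6.3 = 17.7
Imag: 8.2 - 2.4 = 5.8

17.7000 + 5.8000i


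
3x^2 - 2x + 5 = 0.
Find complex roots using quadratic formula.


disc = (-2)^2 - 4*3*5 = 4 - 60 = -56
sqrt(|disc|) = sqrt(56) = 7.4833
Real part = 2/(2*3) = 0.3333
Imag part = 7.4833/(2*3) = 1.2472

0.3333 ± 1.2472i


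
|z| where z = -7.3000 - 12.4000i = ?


|z| = sqrt((-7.3)^2 + (-12.4)^2) = sqrt(53.29 + 153.76) = sqrt(207.05) = 14.3892

|z| = 14.3892


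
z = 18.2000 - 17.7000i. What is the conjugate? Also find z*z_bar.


z_bar = 18.2000 + 17.7000i
z*z_bar = 18.2^2 + (-17.7)^2 = 331.24 + 313.29 = 644.53

z_bar = 18.2000 + 17.7000i, z*z_bar = 644.53


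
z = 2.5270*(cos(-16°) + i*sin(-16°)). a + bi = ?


a = 2.5270*cos(-16°) = 2.5270*0.96126 = 2.4291
b = 2.5270*sin(-16°) = 2.5270*(-0.27564) = -0.6965

2.4291 - 0.6965i


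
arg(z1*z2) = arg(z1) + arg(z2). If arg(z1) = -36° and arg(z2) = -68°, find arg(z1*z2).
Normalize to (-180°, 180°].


arg(z1*z2) = -36° - 68° = -104°
Normalized to (-180°, 180°]: -104°

-104°


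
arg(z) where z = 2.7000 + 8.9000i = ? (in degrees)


Re = 2.7, Im = 8.9
arg = atan2(8.9, 2.7) = 73.1237 degrees

arg(z) = 73.1237 degrees


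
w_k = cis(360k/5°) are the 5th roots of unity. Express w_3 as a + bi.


Angle = 360*3/5 = 216°
a = cos(216°) = -0.8090
b = sin(216°) = -0.5878

-0.8090 - 0.5878i


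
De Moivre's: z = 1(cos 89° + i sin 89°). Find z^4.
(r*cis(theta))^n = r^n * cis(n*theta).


r^4 = 1^4 = 1
n*theta = 4*89° = 356° = 356° (mod 360)
a = 1*cos(356°) = 0.9976
b = 1*sin(356°) = -0.0698

1 cis(356°) = 0.9976 - 0.0698i


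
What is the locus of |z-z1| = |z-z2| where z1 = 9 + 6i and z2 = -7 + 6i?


Equal distances means the locus is the perpendicular bisector of z1 and z2.
Midpoint = ((9+(-7))/2, (6+6)/2) = (1.0000, 6.0000)

Perpendicular bisector through (1.0000, 6.0000)


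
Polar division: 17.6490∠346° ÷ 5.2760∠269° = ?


r = 17.6490 / 5.2760 = 3.3451
theta = 346° - 269° = 77° = 77° (mod 360)

3.3451 cis(77°)


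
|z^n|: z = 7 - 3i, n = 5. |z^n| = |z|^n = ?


|z| = sqrt(49+9) = sqrt(58) = 7.6158
|z^5| = |z|^5 = (sqrt(58))^5 = 58^2 * sqrt(58) = 3364*sqrt(58)

|z^5| = 3364*sqrt(58) ≈ 25619.4607


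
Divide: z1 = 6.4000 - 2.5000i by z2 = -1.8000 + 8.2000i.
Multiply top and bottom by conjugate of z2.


Conjugate of z2 = -1.8000 - 8.2000i
Numerator: (6.4000 - 2.5000i)(-1.8000 - 8.2000i) = -32.0200 - 47.9800i
Denominator: (-1.8)^2 + 8.2^2 = 70.48
Result = (-32.0200 - 47.9800i)/70.48

-0.4543 - 0.6808i


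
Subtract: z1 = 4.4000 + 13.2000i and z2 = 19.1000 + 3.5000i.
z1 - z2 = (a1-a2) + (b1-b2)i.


Real: 4.4 - 19.1 = -14.7
Imag: 13.2 - 3.5 = 9.7

-14.7000 + 9.7000i


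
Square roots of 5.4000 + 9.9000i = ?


|z| = sqrt(29.16+98.01) = 11.2770
sqrt((|z|+a)/2) = sqrt((11.2770+5.4)/2) = sqrt(8.3385) = 2.8876
sqrt((|z|-a)/2) = sqrt((11.2770-5.4)/2) = sqrt(2.9385) = 1.7142

±(2.8876 + 1.7142i) i.e. 2.8876 + 1.7142i and -2.8876 - 1.7142i


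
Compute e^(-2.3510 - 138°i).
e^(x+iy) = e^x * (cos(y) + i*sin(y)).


e^-2.3510 = 0.0953
cos(-138°) = -0.7431
sin(-138°) = -0.6691
Real = 0.0953*(-0.7431) = -0.0708
Imag = 0.0953*(-0.6691) = -0.0638

-0.0708 - 0.0638i


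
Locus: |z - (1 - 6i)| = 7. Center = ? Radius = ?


|z - z0| = r is a circle with center z0 and radius r.
Center = (1, -6), radius = 7

Circle with center (1, -6) and radius 7


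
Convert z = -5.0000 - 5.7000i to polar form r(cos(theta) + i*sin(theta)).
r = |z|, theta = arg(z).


r = sqrt(25+32.49) = sqrt(57.49) = 7.5822
theta = atan2(-5.7, -5) = -131.2570 degrees

r = 7.5822, theta = -131.2570 degrees


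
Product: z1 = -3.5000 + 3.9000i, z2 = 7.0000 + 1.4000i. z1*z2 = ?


Real = -3.5*7 - 3.9*1.4 = -24.5 - 5.46 = -29.96
Imag = -3.5*1.4 + 7*3.9 = -4.9 + 27.3 = 22.4

-29.9600 + 22.4000i


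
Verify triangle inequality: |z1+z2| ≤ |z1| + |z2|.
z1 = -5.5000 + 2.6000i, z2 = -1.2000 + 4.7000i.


|z1| = sqrt((-5.5)^2 + 2.6^2) = sqrt(37.01) = 6.0836
|z2| = sqrt((-1.2)^2 + 4.7^2) = sqrt(23.53) = 4.8508
z1+z2 = -6.7000 + 7.3000i
|z1+z2| = sqrt(98.18) = 9.9086
|z1|+|z2| = 6.0836 + 4.8508 = 10.9344

|z1+z2| = 9.9086 ≤ |z1|+|z2| = 10.9344 (verified)


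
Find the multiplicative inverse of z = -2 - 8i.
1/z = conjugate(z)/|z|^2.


|z|^2 = 4+64 = 68
1/z = (-2 + 8i)/68

1/z = -0.0294 + 0.1176i


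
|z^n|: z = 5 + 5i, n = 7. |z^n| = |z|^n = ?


|z| = sqrt(25+25) = sqrt(50) = 7.0711
|z^7| = |z|^7 = (sqrt(50))^7 = 50^3 * sqrt(50) = 125000*sqrt(50)

|z^7| = 125000*sqrt(50) ≈ 883883.4765


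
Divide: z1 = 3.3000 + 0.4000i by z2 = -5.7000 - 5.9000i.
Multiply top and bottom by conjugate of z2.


Conjugate of z2 = -5.7000 + 5.9000i
Numerator: (3.3000 + 0.4000i)(-5.7000 + 5.9000i) = -21.1700 + 17.1900i
Denominator: (-5.7)^2 + (-5.9)^2 = 67.3
Result = (-21.1700 + 17.1900i)/67.3

-0.3146 + 0.2554i


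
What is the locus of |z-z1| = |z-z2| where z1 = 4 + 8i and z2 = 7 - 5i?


Equal distances means the locus is the perpendicular bisector of z1 and z2.
Midpoint = ((4+7)/2, (8+(-5))/2) = (5.5000, 1.5000)

Perpendicular bisector through (5.5000, 1.5000)


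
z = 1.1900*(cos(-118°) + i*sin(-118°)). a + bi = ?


a = 1.1900*cos(-118°) = 1.1900*(-0.4695) = -0.5587
b = 1.1900*sin(-118°) = 1.1900*(-0.8829) = -1.0507

-0.5587 - 1.0507i


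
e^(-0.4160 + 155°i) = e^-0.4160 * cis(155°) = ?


e^-0.4160 = 0.6597
cos(155°) = -0.9063
sin(155°) = 0.4226
Real = 0.6597*(-0.9063) = -0.5979
Imag = 0.6597*0.4226 = 0.2788

-0.5979 + 0.2788i


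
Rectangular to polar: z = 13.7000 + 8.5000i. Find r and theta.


r = sqrt(187.69+72.25) = sqrt(259.94) = 16.1227
theta = atan2(8.5, 13.7) = 31.8170 degrees

r = 16.1227, theta = 31.8170 degrees


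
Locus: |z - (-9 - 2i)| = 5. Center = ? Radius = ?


|z - z0| = r is a circle with center z0 and radius r.
Center = (-9, -2), radius = 5

Circle with center (-9, -2) and radius 5


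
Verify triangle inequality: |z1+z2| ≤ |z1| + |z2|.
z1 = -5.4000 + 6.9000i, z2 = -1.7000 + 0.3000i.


|z1| = sqrt((-5.4)^2 + 6.9^2) = sqrt(76.77) = 8.7618
|z2| = sqrt((-1.7)^2 + 0.3^2) = sqrt(2.98) = 1.7263
z1+z2 = -7.1000 + 7.2000i
|z1+z2| = sqrt(102.25) = 10.1119
|z1|+|z2| = 8.7618 + 1.7263 = 10.4881

|z1+z2| = 10.1119 ≤ |z1|+|z2| = 10.4881 (verified)


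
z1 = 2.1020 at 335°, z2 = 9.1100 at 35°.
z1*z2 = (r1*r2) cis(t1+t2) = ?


r = 2.1020 * 9.1100 = 19.1492
theta = 335° + 35° = 370° = 10° (mod 360)

19.1492 cis(10°)


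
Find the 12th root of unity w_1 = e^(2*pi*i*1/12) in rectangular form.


Angle = 360*1/12 = 30°
a = cos(30°) = 0.8660
b = sin(30°) = 0.5000

0.8660 + 0.5000i


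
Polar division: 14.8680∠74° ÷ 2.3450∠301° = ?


r = 14.8680 / 2.3450 = 6.3403
theta = 74° - 301° = -227° = 133° (mod 360)

6.3403 cis(133°)


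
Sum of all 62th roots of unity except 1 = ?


With w = e^(2*pi*i/62), all 62 of the 62th roots of unity w^0 = 1, w, ..., w^(61) sum to 0: 1 + w + ... + w^(61) = (1 - w^62)/(1 - w) = 0 since w^62 = 1, w ≠ 1.
Removing the root 1: w + w^2 + ... + w^(61) = 0 - 1 = -1

Sum = -1


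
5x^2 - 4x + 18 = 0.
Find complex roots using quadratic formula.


disc = (-4)^2 - 4*5*18 = 16 - 360 = -344
sqrt(|disc|) = sqrt(344) = 18.5472
Real part = 4/(2*5) = 0.4000
Imag part = 18.5472/(2*5) = 1.8547

0.4000 ± 1.8547i


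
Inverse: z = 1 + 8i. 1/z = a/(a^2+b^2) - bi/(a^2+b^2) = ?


|z|^2 = 1+64 = 65
1/z = (1 - 8i)/65

1/z = 0.0154 - 0.1231i


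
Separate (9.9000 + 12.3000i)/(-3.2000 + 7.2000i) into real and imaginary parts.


Multiply by conjugate: (9.9000 + 12.3000i)(-3.2000 - 7.2000i) / ((-3.2)^2 + 7.2^2)
Numerator real = 9.9*(-3.2) + 12.3*7.2 = 56.88
Numerator imag = 12.3*(-3.2) - 9.9*7.2 = -110.64
Denominator = 62.08
Re(z) = 56.88/62.08 = 0.9162
Im(z) = -110.64/62.08 = -1.7822

Re(z) = 0.9162, Im(z) = -1.7822


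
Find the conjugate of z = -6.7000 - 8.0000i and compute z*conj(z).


z_bar = -6.7000 + 8.0000i
z*z_bar = (-6.7)^2 + (-8)^2 = 44.89 + 64 = 108.89

z_bar = -6.7000 + 8.0000i, z*z_bar = 108.89


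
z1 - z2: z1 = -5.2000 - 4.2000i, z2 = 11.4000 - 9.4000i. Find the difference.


Real: -5.2 - 11.4 = -16.6
Imag: -4.2 + 9.4 = 5.2

-16.6000 + 5.2000i


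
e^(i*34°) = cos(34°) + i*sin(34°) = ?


cos(34°) = 0.8290
sin(34°) = 0.5592

e^(i*34°) = 0.8290 + 0.5592i


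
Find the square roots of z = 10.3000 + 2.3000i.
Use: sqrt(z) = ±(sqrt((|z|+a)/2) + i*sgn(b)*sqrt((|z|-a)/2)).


|z| = sqrt(106.09+5.29) = 10.5537
sqrt((|z|+a)/2) = sqrt((10.5537+10.3)/2) = sqrt(10.4268) = 3.2291
sqrt((|z|-a)/2) = sqrt((10.5537-10.3)/2) = sqrt(0.1268) = 0.3561

±(3.2291 + 0.3561i) i.e. 3.2291 + 0.3561i and -3.2291 - 0.3561i


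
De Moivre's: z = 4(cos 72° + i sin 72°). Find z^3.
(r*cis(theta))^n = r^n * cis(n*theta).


r^3 = 4^3 = 64
n*theta = 3*72° = 216° = 216° (mod 360)
a = 64*cos(216°) = -51.7771
b = 64*sin(216°) = -37.6183

64 cis(216°) = -51.7771 - 37.6183i


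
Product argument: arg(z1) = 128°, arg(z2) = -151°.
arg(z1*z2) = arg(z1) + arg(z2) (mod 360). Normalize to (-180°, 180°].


arg(z1*z2) = 128° - 151° = -23°
Normalized to (-180°, 180°]: -23°

-23°


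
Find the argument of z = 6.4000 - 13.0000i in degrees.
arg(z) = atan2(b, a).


Re = 6.4, Im = -13
arg = atan2(-13, 6.4) = -63.7886 degrees

arg(z) = -63.7886 degrees


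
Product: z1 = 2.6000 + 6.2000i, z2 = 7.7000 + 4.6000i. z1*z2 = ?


Real = 2.6*7.7 - 6.2*4.6 = 20.02 - 28.52 = -8.5
Imag = 2.6*4.6 + 7.7*6.2 = 11.96 + 47.74 = 59.7

-8.5000 + 59.7000i


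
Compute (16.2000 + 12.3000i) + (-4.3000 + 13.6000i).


Real: 16.2 - 4.3 = 11.9
Imag: 12.3 + 13.6 = 25.9

11.9000 + 25.9000i


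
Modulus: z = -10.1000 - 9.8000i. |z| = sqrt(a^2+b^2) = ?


|z| = sqrt((-10.1)^2 + (-9.8)^2) = sqrt(102.01 + 96.04) = sqrt(198.05) = 14.0730

|z| = 14.0730


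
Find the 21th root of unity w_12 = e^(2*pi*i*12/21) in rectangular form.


Angle = 360*12/21 = 205.7143°
a = cos(205.7143°) = -0.9010
b = sin(205.7143°) = -0.4339

-0.9010 - 0.4339i


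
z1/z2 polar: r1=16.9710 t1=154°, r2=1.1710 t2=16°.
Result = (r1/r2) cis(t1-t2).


r = 16.9710 / 1.1710 = 14.4927
theta = 154° - 16° = 138° = 138° (mod 360)

14.4927 cis(138°)


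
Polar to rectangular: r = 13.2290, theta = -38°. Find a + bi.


a = 13.2290*cos(-38°) = 13.2290*0.78801 = 10.4246
b = 13.2290*sin(-38°) = 13.2290*(-0.61566) = -8.1446

10.4246 - 8.1446i


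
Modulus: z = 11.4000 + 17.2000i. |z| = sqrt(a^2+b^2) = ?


|z| = sqrt(11.4^2 + 17.2^2) = sqrt(129.96 + 295.84) = sqrt(425.8) = 20.6349

|z| = 20.6349


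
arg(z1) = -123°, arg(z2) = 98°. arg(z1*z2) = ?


arg(z1*z2) = -123° + 98° = -25°
Normalized to (-180°, 180°]: -25°

-25°


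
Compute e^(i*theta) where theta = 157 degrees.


cos(157°) = -0.9205
sin(157°) = 0.3907

e^(i*157°) = -0.9205 + 0.3907i


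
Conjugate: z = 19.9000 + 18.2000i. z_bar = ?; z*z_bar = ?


z_bar = 19.9000 - 18.2000i
z*z_bar = 19.9^2 + 18.2^2 = 396.01 + 331.24 = 727.25

z_bar = 19.9000 - 18.2000i, z*z_bar = 727.25


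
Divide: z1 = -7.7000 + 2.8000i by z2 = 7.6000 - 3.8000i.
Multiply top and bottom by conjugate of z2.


Conjugate of z2 = 7.6000 + 3.8000i
Numerator: (-7.7000 + 2.8000i)(7.6000 + 3.8000i) = -69.1600 - 7.9800i
Denominator: 7.6^2 + (-3.8)^2 = 72.2
Result = (-69.1600 - 7.9800i)/72.2

-0.9579 - 0.1105i


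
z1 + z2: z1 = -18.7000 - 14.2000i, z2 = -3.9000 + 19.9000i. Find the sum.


Real: -18.7 - 3.9 = -22.6
Imag: -14.2 + 19.9 = 5.7

-22.6000 + 5.7000i


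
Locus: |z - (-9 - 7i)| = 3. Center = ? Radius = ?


|z - z0| = r is a circle with center z0 and radius r.
Center = (-9, -7), radius = 3

Circle with center (-9, -7) and radius 3


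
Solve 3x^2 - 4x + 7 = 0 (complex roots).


disc = (-4)^2 - 4*3*7 = 16 - 84 = -68
sqrt(|disc|) = sqrt(68) = 8.2462
Real part = 4/(2*3) = 0.6667
Imag part = 8.2462/(2*3) = 1.3744

0.6667 ± 1.3744i


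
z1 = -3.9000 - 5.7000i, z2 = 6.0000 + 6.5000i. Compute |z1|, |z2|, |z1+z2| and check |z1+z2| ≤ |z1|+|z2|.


|z1| = sqrt((-3.9)^2 + (-5.7)^2) = sqrt(47.7) = 6.9065
|z2| = sqrt(6^2 + 6.5^2) = sqrt(78.25) = 8.8459
z1+z2 = 2.1000 + 0.8000i
|z1+z2| = sqrt(5.05) = 2.2472
|z1|+|z2| = 6.9065 + 8.8459 = 15.7524

|z1+z2| = 2.2472 ≤ |z1|+|z2| = 15.7524 (verified)


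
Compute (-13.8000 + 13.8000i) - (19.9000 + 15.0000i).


Real: -13.8 - 19.9 = -33.7
Imag: 13.8 - 15 = -1.2

-33.7000 - 1.2000i


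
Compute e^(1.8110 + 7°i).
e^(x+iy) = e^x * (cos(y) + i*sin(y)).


e^1.8110 = 6.1166
cos(7°) = 0.99255
sin(7°) = 0.12187
Real = 6.1166*0.99255 = 6.0710
Imag = 6.1166*0.12187 = 0.7454

6.0710 + 0.7454i


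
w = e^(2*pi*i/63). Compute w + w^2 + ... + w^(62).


With w = e^(2*pi*i/63), all 63 of the 63th roots of unity w^0 = 1, w, ..., w^(62) sum to 0: 1 + w + ... + w^(62) = (1 - w^63)/(1 - w) = 0 since w^63 = 1, w ≠ 1.
Removing the root 1: w + w^2 + ... + w^(62) = 0 - 1 = -1

Sum = -1


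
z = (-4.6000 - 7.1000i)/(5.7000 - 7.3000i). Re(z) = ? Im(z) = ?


Multiply by conjugate: (-4.6000 - 7.1000i)(5.7000 + 7.3000i) / (5.7^2 + (-7.3)^2)
Numerator real = -4.6*5.7 - (7.1)*(-7.3) = 25.61
Numerator imag = -7.1*5.7 - (-4.6)*(-7.3) = -74.05
Denominator = 85.78
Re(z) = 25.61/85.78 = 0.2986
Im(z) = -74.05/85.78 = -0.8633

Re(z) = 0.2986, Im(z) = -0.8633


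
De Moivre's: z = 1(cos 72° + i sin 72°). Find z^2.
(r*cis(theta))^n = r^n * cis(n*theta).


r^2 = 1^2 = 1
n*theta = 2*72° = 144° = 144° (mod 360)
a = 1*cos(144°) = -0.8090
b = 1*sin(144°) = 0.5878

1 cis(144°) = -0.8090 + 0.5878i


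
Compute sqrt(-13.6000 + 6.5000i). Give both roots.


|z| = sqrt(184.96+42.25) = 15.0735
sqrt((|z|+a)/2) = sqrt((15.0735+(-13.6))/2) = sqrt(0.7367) = 0.8583
sqrt((|z|-a)/2) = sqrt((15.0735-(-13.6))/2) = sqrt(14.3367) = 3.7864

±(0.8583 + 3.7864i) i.e. 0.8583 + 3.7864i and -0.8583 - 3.7864i


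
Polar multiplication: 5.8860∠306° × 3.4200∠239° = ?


r = 5.8860 * 3.4200 = 20.1301
theta = 306° + 239° = 545° = 185° (mod 360)

20.1301 cis(185°)


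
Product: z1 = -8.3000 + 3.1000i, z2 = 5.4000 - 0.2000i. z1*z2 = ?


Real = -8.3*5.4 - 3.1*(-0.2) = -44.82 - (-0.62) = -44.2
Imag = -8.3*(-0.2) + 5.4*3.1 = 1.66 + 16.74 = 18.4

-44.2000 + 18.4000i


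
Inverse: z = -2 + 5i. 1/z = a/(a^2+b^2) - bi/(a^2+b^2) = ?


|z|^2 = 4+25 = 29
1/z = (-2 - 5i)/29

1/z = -0.0690 - 0.1724i


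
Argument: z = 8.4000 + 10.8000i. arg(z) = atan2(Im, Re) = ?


Re = 8.4, Im = 10.8
arg = atan2(10.8, 8.4) = 52.1250 degrees

arg(z) = 52.1250 degrees


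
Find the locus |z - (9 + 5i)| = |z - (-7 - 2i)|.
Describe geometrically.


Equal distances means the locus is the perpendicular bisector of z1 and z2.
Midpoint = ((9+(-7))/2, (5+(-2))/2) = (1.0000, 1.5000)

Perpendicular bisector through (1.0000, 1.5000)


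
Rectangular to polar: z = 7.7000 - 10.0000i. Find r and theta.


r = sqrt(59.29+100) = sqrt(159.29) = 12.6210
theta = atan2(-10, 7.7) = -52.4037 degrees

r = 12.6210, theta = -52.4037 degrees


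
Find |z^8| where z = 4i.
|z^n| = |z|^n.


|z| = sqrt(0+16) = sqrt(16) = 4
|z^8| = |z|^8 = 4^8 = 65536

|z^8| = 65536


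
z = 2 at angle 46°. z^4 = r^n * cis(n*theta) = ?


r^4 = 2^4 = 16
n*theta = 4*46° = 184° = 184° (mod 360)
a = 16*cos(184°) = -15.9610
b = 16*sin(184°) = -1.1161

16 cis(184°) = -15.9610 - 1.1161i


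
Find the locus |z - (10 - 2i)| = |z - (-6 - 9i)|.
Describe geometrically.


Equal distances means the locus is the perpendicular bisector of z1 and z2.
Midpoint = ((10+(-6))/2, (-2+(-9))/2) = (2.0000, -5.5000)

Perpendicular bisector through (2.0000, -5.5000)


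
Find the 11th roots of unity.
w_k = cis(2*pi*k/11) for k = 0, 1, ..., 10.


The 11th roots of unity are cis(360k/11°) for k=0..10
Angle step = 360/11 = 32.7273°
Primitive root: cis(32.7273°)
Primitive root = 0.8413 + 0.5406i

11 roots at angles: 0°, 32.7273°, 65.4545°, 98.1818°, 130.9091°, 163.6364°, 196.3636°, 229.0909°, 261.8182°, 294.5455°, 327.2727°


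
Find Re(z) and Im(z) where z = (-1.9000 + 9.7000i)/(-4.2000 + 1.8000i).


Multiply by conjugate: (-1.9000 + 9.7000i)(-4.2000 - 1.8000i) / ((-4.2)^2 + 1.8^2)
Numerator real = -1.9*(-4.2) + 9.7*1.8 = 25.44
Numerator imag = 9.7*(-4.2) - (-1.9)*1.8 = -37.32
Denominator = 20.88
Re(z) = 25.44/20.88 = 1.2184
Im(z) = -37.32/20.88 = -1.7874

Re(z) = 1.2184, Im(z) = -1.7874


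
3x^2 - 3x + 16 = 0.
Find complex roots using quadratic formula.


disc = (-3)^2 - 4*3*16 = 9 - 192 = -183
sqrt(|disc|) = sqrt(183) = 13.5277
Real part = 3/(2*3) = 0.5000
Imag part = 13.5277/(2*3) = 2.2546

0.5000 ± 2.2546i


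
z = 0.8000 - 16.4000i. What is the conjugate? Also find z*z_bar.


z_bar = 0.8000 + 16.4000i
z*z_bar = 0.8^2 + (-16.4)^2 = 0.64 + 268.96 = 269.6

z_bar = 0.8000 + 16.4000i, z*z_bar = 269.6


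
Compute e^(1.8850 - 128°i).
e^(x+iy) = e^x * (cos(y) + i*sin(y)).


e^1.8850 = 6.5864
cos(-128°) = -0.61566
sin(-128°) = -0.788
Real = 6.5864*(-0.61566) = -4.0550
Imag = 6.5864*(-0.788) = -5.1901

-4.0550 - 5.1901i


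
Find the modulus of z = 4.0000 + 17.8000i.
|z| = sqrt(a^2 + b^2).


|z| = sqrt(4^2 + 17.8^2) = sqrt(16 + 316.84) = sqrt(332.84) = 18.2439

|z| = 18.2439


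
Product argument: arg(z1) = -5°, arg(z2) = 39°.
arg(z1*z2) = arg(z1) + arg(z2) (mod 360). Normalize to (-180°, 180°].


arg(z1*z2) = -5° + 39° = 34°
Normalized to (-180°, 180°]: 34°

34°


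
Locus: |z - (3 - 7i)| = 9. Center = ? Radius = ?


|z - z0| = r is a circle with center z0 and radius r.
Center = (3, -7), radius = 9

Circle with center (3, -7) and radius 9


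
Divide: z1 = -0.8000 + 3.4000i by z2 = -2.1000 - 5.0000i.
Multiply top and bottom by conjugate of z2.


Conjugate of z2 = -2.1000 + 5.0000i
Numerator: (-0.8000 + 3.4000i)(-2.1000 + 5.0000i) = -15.3200 - 11.1400i
Denominator: (-2.1)^2 + (-5)^2 = 29.41
Result = (-15.3200 - 11.1400i)/29.41

-0.5209 - 0.3788i


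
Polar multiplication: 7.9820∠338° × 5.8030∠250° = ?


r = 7.9820 * 5.8030 = 46.3195
theta = 338° + 250° = 588° = 228° (mod 360)

46.3195 cis(228°)


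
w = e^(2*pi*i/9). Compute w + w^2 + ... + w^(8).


With w = e^(2*pi*i/9), all 9 of the 9th roots of unity w^0 = 1, w, ..., w^(8) sum to 0: 1 + w + ... + w^(8) = (1 - w^9)/(1 - w) = 0 since w^9 = 1, w ≠ 1.
Removing the root 1: w + w^2 + ... + w^(8) = 0 - 1 = -1

Sum = -1


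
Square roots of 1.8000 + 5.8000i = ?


|z| = sqrt(3.24+33.64) = 6.0729
sqrt((|z|+a)/2) = sqrt((6.0729+1.8)/2) = sqrt(3.9364) = 1.9840
sqrt((|z|-a)/2) = sqrt((6.0729-1.8)/2) = sqrt(2.1364) = 1.4617

±(1.9840 + 1.4617i) i.e. 1.9840 + 1.4617i and -1.9840 - 1.4617i


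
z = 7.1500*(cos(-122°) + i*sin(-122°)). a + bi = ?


a = 7.1500*cos(-122°) = 7.1500*(-0.52992) = -3.7889
b = 7.1500*sin(-122°) = 7.1500*(-0.848048) = -6.0635

-3.7889 - 6.0635i


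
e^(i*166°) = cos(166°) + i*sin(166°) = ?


cos(166°) = -0.9703
sin(166°) = 0.2419

e^(i*166°) = -0.9703 + 0.2419i


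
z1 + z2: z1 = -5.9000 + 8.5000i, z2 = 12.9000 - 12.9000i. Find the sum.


Real: -5.9 + 12.9 = 7
Imag: 8.5 - 12.9 = -4.4

7.0000 - 4.4000i


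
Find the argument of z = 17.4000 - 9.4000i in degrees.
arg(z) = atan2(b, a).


Re = 17.4, Im = -9.4
arg = atan2(-9.4, 17.4) = -28.3792 degrees

arg(z) = -28.3792 degrees


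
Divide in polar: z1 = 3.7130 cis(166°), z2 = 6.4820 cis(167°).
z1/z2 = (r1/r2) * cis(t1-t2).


r = 3.7130 / 6.4820 = 0.5728
theta = 166° - 167° = -1° = 359° (mod 360)

0.5728 cis(359°)


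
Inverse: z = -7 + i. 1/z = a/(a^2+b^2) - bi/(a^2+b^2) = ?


|z|^2 = 49+1 = 50
1/z = (-7 - 1i)/50

1/z = -0.1400 - 0.0200i


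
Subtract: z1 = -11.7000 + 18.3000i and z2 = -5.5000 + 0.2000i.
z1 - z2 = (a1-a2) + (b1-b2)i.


Real: -11.7 + 5.5 = -6.2
Imag: 18.3 - 0.2 = 18.1

-6.2000 + 18.1000i


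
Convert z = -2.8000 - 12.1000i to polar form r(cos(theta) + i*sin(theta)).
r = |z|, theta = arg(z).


r = sqrt(7.84+146.41) = sqrt(154.25) = 12.4197
theta = atan2(-12.1, -2.8) = -103.0292 degrees

r = 12.4197, theta = -103.0292 degrees


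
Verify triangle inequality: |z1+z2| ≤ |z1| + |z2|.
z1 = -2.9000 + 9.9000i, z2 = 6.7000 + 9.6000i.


|z1| = sqrt((-2.9)^2 + 9.9^2) = sqrt(106.42) = 10.3160
|z2| = sqrt(6.7^2 + 9.6^2) = sqrt(137.05) = 11.7068
z1+z2 = 3.8000 + 19.5000i
|z1+z2| = sqrt(394.69) = 19.8668
|z1|+|z2| = 10.3160 + 11.7068 = 22.0228

|z1+z2| = 19.8668 ≤ |z1|+|z2| = 22.0228 (verified)


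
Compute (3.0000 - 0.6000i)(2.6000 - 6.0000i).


Real = 3*2.6 - (-0.6)*(-6) = 7.8 - 3.6 = 4.2
Imag = 3*(-6) + 2.6*(-0.6) = -18 - (1.56) = -19.56

4.2000 - 19.5600i


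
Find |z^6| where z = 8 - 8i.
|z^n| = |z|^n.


|z| = sqrt(64+64) = sqrt(128) = 11.3137
|z^6| = |z|^6 = (sqrt(128))^6 = 128^3 = 2097152

|z^6| = 2097152


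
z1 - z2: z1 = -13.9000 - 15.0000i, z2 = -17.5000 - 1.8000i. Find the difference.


Real: -13.9 + 17.5 = 3.6
Imag: -15 + 1.8 = -13.2

3.6000 - 13.2000i


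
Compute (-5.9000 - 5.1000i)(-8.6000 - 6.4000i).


Real = -5.9*(-8.6) - (-5.1)*(-6.4) = 50.74 - 32.64 = 18.1
Imag = -5.9*(-6.4) - (8.6)*(-5.1) = 37.76 + 43.86 = 81.62

18.1000 + 81.6200i


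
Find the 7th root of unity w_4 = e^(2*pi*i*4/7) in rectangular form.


Angle = 360*4/7 = 205.7143°
a = cos(205.7143°) = -0.9010
b = sin(205.7143°) = -0.4339

-0.9010 - 0.4339i


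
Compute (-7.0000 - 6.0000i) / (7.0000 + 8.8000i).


Conjugate of z2 = 7.0000 - 8.8000i
Numerator: (-7.0000 - 6.0000i)(7.0000 - 8.8000i) = -101.8000 + 19.6000i
Denominator: 7^2 + 8.8^2 = 126.44
Result = (-101.8000 + 19.6000i)/126.44

-0.8051 + 0.1550i


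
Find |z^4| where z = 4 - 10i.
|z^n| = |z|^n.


|z| = sqrt(16+100) = sqrt(116) = 10.7703
|z^4| = |z|^4 = (sqrt(116))^4 = 116^2 = 13456

|z^4| = 13456


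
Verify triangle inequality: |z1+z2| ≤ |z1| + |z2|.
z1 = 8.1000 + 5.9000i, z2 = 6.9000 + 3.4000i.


|z1| = sqrt(8.1^2 + 5.9^2) = sqrt(100.42) = 10.0210
|z2| = sqrt(6.9^2 + 3.4^2) = sqrt(59.17) = 7.6922
z1+z2 = 15.0000 + 9.3000i
|z1+z2| = sqrt(311.49) = 17.6491
|z1|+|z2| = 10.0210 + 7.6922 = 17.7132

|z1+z2| = 17.6491 ≤ |z1|+|z2| = 17.7132 (verified)


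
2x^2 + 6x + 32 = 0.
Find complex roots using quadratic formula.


disc = 6^2 - 4*2*32 = 36 - 256 = -220
sqrt(|disc|) = sqrt(220) = 14.8324
Real part = -6/(2*2) = -1.5000
Imag part = 14.8324/(2*2) = 3.7081

-1.5000 ± 3.7081i


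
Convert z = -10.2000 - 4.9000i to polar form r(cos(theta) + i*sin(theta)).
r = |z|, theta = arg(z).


r = sqrt(104.04+24.01) = sqrt(128.05) = 11.3159
theta = atan2(-4.9, -10.2) = -154.3407 degrees

r = 11.3159, theta = -154.3407 degrees


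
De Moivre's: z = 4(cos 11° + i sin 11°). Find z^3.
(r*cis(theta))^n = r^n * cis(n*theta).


r^3 = 4^3 = 64
n*theta = 3*11° = 33° = 33° (mod 360)
a = 64*cos(33°) = 53.6749
b = 64*sin(33°) = 34.8569

64 cis(33°) = 53.6749 + 34.8569i


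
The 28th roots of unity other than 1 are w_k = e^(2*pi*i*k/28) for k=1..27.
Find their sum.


With w = e^(2*pi*i/28), all 28 of the 28th roots of unity w^0 = 1, w, ..., w^(27) sum to 0: 1 + w + ... + w^(27) = (1 - w^28)/(1 - w) = 0 since w^28 = 1, w ≠ 1.
Removing the root 1: w + w^2 + ... + w^(27) = 0 - 1 = -1

Sum = -1


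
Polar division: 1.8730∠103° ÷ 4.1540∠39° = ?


r = 1.8730 / 4.1540 = 0.4509
theta = 103° - 39° = 64° = 64° (mod 360)

0.4509 cis(64°)


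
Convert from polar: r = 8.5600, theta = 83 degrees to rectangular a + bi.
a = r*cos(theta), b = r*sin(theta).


a = 8.5600*cos(83°) = 8.5600*0.12187 = 1.0432
b = 8.5600*sin(83°) = 8.5600*0.99255 = 8.4962

1.0432 + 8.4962i


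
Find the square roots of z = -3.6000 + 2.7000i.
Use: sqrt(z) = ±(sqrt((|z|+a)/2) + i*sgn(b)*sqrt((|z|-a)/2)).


|z| = sqrt(12.96+7.29) = 4.5000
sqrt((|z|+a)/2) = sqrt((4.5000+(-3.6))/2) = sqrt(0.4500) = 0.6708
sqrt((|z|-a)/2) = sqrt((4.5000-(-3.6))/2) = sqrt(4.0500) = 2.0125

±(0.6708 + 2.0125i) i.e. 0.6708 + 2.0125i and -0.6708 - 2.0125i


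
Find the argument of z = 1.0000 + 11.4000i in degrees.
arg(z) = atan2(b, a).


Re = 1, Im = 11.4
arg = atan2(11.4, 1) = 84.9869 degrees

arg(z) = 84.9869 degrees


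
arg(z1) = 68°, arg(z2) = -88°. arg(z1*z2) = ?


arg(z1*z2) = 68° - 88° = -20°
Normalized to (-180°, 180°]: -20°

-20°


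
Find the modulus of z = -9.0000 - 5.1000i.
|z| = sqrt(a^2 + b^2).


|z| = sqrt((-9)^2 + (-5.1)^2) = sqrt(81 + 26.01) = sqrt(107.01) = 10.3446

|z| = 10.3446


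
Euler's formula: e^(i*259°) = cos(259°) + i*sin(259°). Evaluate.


cos(259°) = -0.1908
sin(259°) = -0.9816

e^(i*259°) = -0.1908 - 0.9816i


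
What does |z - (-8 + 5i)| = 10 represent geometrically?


|z - z0| = r is a circle with center z0 and radius r.
Center = (-8, 5), radius = 10

Circle with center (-8, 5) and radius 10


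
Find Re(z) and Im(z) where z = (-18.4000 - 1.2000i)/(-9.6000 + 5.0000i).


Multiply by conjugate: (-18.4000 - 1.2000i)(-9.6000 - 5.0000i) / ((-9.6)^2 + 5^2)
Numerator real = -18.4*(-9.6) - (1.2)*5 = 170.64
Numerator imag = -1.2*(-9.6) - (-18.4)*5 = 103.52
Denominator = 117.16
Re(z) = 170.64/117.16 = 1.4565
Im(z) = 103.52/117.16 = 0.8836

Re(z) = 1.4565, Im(z) = 0.8836


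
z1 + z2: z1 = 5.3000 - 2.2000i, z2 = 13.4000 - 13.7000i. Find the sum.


Real: 5.3 + 13.4 = 18.7
Imag: -2.2 - 13.7 = -15.9

18.7000 - 15.9000i


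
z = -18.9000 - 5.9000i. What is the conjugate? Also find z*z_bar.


z_bar = -18.9000 + 5.9000i
z*z_bar = (-18.9)^2 + (-5.9)^2 = 357.21 + 34.81 = 392.02

z_bar = -18.9000 + 5.9000i, z*z_bar = 392.02


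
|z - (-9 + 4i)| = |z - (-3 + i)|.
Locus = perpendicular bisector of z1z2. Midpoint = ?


Equal distances means the locus is the perpendicular bisector of z1 and z2.
Midpoint = ((-9+(-3))/2, (4+1)/2) = (-6.0000, 2.5000)

Perpendicular bisector through (-6.0000, 2.5000)


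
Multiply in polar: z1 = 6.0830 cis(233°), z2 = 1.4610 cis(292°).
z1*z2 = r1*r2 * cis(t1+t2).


r = 6.0830 * 1.4610 = 8.8873
theta = 233° + 292° = 525° = 165° (mod 360)

8.8873 cis(165°)


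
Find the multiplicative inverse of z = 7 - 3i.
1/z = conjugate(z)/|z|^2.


|z|^2 = 49+9 = 58
1/z = (7 + 3i)/58

1/z = 0.1207 + 0.0517i


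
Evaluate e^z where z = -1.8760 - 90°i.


e^-1.8760 = 0.1532
cos(-90°) = 0
sin(-90°) = -1
Real = 0.1532*0 = 0
Imag = 0.1532*(-1) = -0.1532

0 - 0.1532i


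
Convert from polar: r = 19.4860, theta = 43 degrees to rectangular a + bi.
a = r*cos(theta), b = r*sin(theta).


a = 19.4860*cos(43°) = 19.4860*0.731354 = 14.2512
b = 19.4860*sin(43°) = 19.4860*0.681998 = 13.2894

14.2512 + 13.2894i


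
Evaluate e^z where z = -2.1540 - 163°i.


e^-2.1540 = 0.1160
cos(-163°) = -0.9563
sin(-163°) = -0.2924
Real = 0.1160*(-0.9563) = -0.1109
Imag = 0.1160*(-0.2924) = -0.0339

-0.1109 - 0.0339i


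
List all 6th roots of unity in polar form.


The 6th roots of unity are cis(360k/6°) for k=0..5
Angle step = 360/6 = 60°
Primitive root: cis(60°)
Primitive root = 0.5000 + 0.8660i

6 roots at angles: 0°, 60°, 120°, 180°, 240°, 300°


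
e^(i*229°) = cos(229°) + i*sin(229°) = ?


cos(229°) = -0.6561
sin(229°) = -0.7547

e^(i*229°) = -0.6561 - 0.7547i


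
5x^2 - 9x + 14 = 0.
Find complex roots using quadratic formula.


disc = (-9)^2 - 4*5*14 = 81 - 280 = -199
sqrt(|disc|) = sqrt(199) = 14.1067
Real part = 9/(2*5) = 0.9000
Imag part = 14.1067/(2*5) = 1.4107

0.9000 ± 1.4107i


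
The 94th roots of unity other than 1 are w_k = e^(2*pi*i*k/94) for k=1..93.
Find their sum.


With w = e^(2*pi*i/94), all 94 of the 94th roots of unity w^0 = 1, w, ..., w^(93) sum to 0: 1 + w + ... + w^(93) = (1 - w^94)/(1 - w) = 0 since w^94 = 1, w ≠ 1.
Removing the root 1: w + w^2 + ... + w^(93) = 0 - 1 = -1

Sum = -1


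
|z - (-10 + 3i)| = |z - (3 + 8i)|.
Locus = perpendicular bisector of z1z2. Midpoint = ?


Equal distances means the locus is the perpendicular bisector of z1 and z2.
Midpoint = ((-10+3)/2, (3+8)/2) = (-3.5000, 5.5000)

Perpendicular bisector through (-3.5000, 5.5000)


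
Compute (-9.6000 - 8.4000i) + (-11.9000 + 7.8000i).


Real: -9.6 - 11.9 = -21.5
Imag: -8.4 + 7.8 = -0.6

-21.5000 - 0.6000i


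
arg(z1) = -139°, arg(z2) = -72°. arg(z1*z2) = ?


arg(z1*z2) = -139° - 72° = -211°
Normalized to (-180°, 180°]: 149°

149°


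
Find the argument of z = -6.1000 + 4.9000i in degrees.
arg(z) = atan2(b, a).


Re = -6.1, Im = 4.9
arg = atan2(4.9, -6.1) = 141.2258 degrees

arg(z) = 141.2258 degrees


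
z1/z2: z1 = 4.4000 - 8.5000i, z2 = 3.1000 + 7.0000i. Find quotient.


Conjugate of z2 = 3.1000 - 7.0000i
Numerator: (4.4000 - 8.5000i)(3.1000 - 7.0000i) = -45.8600 - 57.1500i
Denominator: 3.1^2 + 7^2 = 58.61
Result = (-45.8600 - 57.1500i)/58.61

-0.7825 - 0.9751i


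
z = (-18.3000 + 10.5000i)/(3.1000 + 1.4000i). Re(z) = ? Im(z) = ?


Multiply by conjugate: (-18.3000 + 10.5000i)(3.1000 - 1.4000i) / (3.1^2 + 1.4^2)
Numerator real = -18.3*3.1 + 10.5*1.4 = -42.03
Numerator imag = 10.5*3.1 - (-18.3)*1.4 = 58.17
Denominator = 11.57
Re(z) = -42.03/11.57 = -3.6327
Im(z) = 58.17/11.57 = 5.0277

Re(z) = -3.6327, Im(z) = 5.0277


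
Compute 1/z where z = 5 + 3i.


|z|^2 = 25+9 = 34
1/z = (5 - 3i)/34

1/z = 0.1471 - 0.0882i


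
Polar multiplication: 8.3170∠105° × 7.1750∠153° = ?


r = 8.3170 * 7.1750 = 59.6745
theta = 105° + 153° = 258° = 258° (mod 360)

59.6745 cis(258°)


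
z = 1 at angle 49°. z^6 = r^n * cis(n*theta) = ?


r^6 = 1^6 = 1
n*theta = 6*49° = 294° = 294° (mod 360)
a = 1*cos(294°) = 0.4067
b = 1*sin(294°) = -0.9135

1 cis(294°) = 0.4067 - 0.9135i


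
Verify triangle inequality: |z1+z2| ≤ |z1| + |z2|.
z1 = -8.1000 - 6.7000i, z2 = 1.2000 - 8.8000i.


|z1| = sqrt((-8.1)^2 + (-6.7)^2) = sqrt(110.5) = 10.5119
|z2| = sqrt(1.2^2 + (-8.8)^2) = sqrt(78.88) = 8.8814
z1+z2 = -6.9000 - 15.5000i
|z1+z2| = sqrt(287.86) = 16.9664
|z1|+|z2| = 10.5119 + 8.8814 = 19.3933

|z1+z2| = 16.9664 ≤ |z1|+|z2| = 19.3933 (verified)


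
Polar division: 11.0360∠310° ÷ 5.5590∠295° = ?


r = 11.0360 / 5.5590 = 1.9852
theta = 310° - 295° = 15° = 15° (mod 360)

1.9852 cis(15°)


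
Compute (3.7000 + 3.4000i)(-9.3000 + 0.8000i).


Real = 3.7*(-9.3) - 3.4*0.8 = -34.41 - 2.72 = -37.13
Imag = 3.7*0.8 - (9.3)*3.4 = 2.96 - (31.62) = -28.66

-37.1300 - 28.6600i


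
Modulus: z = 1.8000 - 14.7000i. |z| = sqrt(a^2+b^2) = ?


|z| = sqrt(1.8^2 + (-14.7)^2) = sqrt(3.24 + 216.09) = sqrt(219.33) = 14.8098

|z| = 14.8098


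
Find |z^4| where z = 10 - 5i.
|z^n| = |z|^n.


|z| = sqrt(100+25) = sqrt(125) = 11.1803
|z^4| = |z|^4 = (sqrt(125))^4 = 125^2 = 15625

|z^4| = 15625


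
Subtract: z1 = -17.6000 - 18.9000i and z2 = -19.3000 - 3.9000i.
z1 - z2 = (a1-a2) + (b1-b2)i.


Real: -17.6 + 19.3 = 1.7
Imag: -18.9 + 3.9 = -15

1.7000 - 15.0000i


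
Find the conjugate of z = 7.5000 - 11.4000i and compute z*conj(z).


z_bar = 7.5000 + 11.4000i
z*z_bar = 7.5^2 + (-11.4)^2 = 56.25 + 129.96 = 186.21

z_bar = 7.5000 + 11.4000i, z*z_bar = 186.21


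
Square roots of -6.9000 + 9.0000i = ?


|z| = sqrt(47.61+81) = 11.3406
sqrt((|z|+a)/2) = sqrt((11.3406+(-6.9))/2) = sqrt(2.2203) = 1.4901
sqrt((|z|-a)/2) = sqrt((11.3406-(-6.9))/2) = sqrt(9.1203) = 3.0200

±(1.4901 + 3.0200i) i.e. 1.4901 + 3.0200i and -1.4901 - 3.0200i


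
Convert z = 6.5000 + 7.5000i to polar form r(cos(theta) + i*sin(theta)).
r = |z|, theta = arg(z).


r = sqrt(42.25+56.25) = sqrt(98.5) = 9.9247
theta = atan2(7.5, 6.5) = 49.0856 degrees

r = 9.9247, theta = 49.0856 degrees


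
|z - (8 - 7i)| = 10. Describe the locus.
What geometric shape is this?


|z - z0| = r is a circle with center z0 and radius r.
Center = (8, -7), radius = 10

Circle with center (8, -7) and radius 10


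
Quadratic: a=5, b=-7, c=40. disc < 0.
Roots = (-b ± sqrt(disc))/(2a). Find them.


disc = (-7)^2 - 4*5*40 = 49 - 800 = -751
sqrt(|disc|) = sqrt(751) = 27.4044
Real part = 7/(2*5) = 0.7000
Imag part = 27.4044/(2*5) = 2.7404

0.7000 ± 2.7404i


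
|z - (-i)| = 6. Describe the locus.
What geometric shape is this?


|z - z0| = r is a circle with center z0 and radius r.
Center = (0, -1), radius = 6

Circle with center (0, -1) and radius 6


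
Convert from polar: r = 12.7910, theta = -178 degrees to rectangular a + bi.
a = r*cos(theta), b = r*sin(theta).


a = 12.7910*cos(-178°) = 12.7910*(-0.99939) = -12.7832
b = 12.7910*sin(-178°) = 12.7910*(-0.0349) = -0.4464

-12.7832 - 0.4464i


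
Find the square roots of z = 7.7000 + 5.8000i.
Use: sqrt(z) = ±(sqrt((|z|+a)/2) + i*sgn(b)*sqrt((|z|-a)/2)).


|z| = sqrt(59.29+33.64) = 9.6400
sqrt((|z|+a)/2) = sqrt((9.6400+7.7)/2) = sqrt(8.6700) = 2.9445
sqrt((|z|-a)/2) = sqrt((9.6400-7.7)/2) = sqrt(0.9700) = 0.9849

±(2.9445 + 0.9849i) i.e. 2.9445 + 0.9849i and -2.9445 - 0.9849i


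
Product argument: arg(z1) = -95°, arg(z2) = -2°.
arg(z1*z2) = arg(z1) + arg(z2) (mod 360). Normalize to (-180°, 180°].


arg(z1*z2) = -95° - 2° = -97°
Normalized to (-180°, 180°]: -97°

-97°


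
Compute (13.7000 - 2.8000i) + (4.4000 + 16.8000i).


Real: 13.7 + 4.4 = 18.1
Imag: -2.8 + 16.8 = 14

18.1000 + 14.0000i
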